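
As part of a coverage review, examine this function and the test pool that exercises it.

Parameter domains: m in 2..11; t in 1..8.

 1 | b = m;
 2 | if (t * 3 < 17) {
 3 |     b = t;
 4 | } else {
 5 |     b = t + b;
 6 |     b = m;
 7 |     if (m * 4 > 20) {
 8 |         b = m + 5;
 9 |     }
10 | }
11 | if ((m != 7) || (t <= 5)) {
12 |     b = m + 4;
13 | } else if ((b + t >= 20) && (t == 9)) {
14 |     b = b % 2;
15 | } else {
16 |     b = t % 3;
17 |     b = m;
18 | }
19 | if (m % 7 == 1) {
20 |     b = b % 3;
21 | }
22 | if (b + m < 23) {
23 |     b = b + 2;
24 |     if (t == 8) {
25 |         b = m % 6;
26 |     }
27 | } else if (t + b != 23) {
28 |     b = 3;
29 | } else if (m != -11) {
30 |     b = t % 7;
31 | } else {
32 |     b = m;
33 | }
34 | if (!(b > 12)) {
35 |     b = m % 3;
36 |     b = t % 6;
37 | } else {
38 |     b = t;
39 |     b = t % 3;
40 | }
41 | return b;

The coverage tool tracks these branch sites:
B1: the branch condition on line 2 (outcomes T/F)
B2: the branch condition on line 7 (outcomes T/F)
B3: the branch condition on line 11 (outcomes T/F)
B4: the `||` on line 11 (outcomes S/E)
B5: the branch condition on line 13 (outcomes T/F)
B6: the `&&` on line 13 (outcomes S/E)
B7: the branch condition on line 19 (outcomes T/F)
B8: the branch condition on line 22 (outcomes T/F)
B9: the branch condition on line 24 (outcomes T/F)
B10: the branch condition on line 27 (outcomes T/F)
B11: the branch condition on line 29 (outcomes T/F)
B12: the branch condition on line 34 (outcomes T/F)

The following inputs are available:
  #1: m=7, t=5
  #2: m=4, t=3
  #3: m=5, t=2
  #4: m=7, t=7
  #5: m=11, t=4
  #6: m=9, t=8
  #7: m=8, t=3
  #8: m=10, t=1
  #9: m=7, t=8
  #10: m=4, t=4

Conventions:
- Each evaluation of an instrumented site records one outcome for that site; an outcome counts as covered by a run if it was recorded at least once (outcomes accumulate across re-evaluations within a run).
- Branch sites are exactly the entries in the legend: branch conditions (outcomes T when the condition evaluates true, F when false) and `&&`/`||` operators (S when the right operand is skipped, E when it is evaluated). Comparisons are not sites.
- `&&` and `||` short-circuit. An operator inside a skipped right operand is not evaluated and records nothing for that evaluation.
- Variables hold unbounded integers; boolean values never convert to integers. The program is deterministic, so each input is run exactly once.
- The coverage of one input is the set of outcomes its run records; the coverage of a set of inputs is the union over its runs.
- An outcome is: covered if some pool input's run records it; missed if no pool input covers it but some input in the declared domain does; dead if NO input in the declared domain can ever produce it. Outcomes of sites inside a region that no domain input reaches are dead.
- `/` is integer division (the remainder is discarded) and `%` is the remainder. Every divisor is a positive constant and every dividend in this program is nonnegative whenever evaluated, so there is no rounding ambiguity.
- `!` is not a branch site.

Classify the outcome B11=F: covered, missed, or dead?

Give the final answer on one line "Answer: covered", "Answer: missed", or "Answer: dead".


no pool input records B11=F
checking all 80 inputs in the declared domain: B11=F is never recorded -> dead
Answer: dead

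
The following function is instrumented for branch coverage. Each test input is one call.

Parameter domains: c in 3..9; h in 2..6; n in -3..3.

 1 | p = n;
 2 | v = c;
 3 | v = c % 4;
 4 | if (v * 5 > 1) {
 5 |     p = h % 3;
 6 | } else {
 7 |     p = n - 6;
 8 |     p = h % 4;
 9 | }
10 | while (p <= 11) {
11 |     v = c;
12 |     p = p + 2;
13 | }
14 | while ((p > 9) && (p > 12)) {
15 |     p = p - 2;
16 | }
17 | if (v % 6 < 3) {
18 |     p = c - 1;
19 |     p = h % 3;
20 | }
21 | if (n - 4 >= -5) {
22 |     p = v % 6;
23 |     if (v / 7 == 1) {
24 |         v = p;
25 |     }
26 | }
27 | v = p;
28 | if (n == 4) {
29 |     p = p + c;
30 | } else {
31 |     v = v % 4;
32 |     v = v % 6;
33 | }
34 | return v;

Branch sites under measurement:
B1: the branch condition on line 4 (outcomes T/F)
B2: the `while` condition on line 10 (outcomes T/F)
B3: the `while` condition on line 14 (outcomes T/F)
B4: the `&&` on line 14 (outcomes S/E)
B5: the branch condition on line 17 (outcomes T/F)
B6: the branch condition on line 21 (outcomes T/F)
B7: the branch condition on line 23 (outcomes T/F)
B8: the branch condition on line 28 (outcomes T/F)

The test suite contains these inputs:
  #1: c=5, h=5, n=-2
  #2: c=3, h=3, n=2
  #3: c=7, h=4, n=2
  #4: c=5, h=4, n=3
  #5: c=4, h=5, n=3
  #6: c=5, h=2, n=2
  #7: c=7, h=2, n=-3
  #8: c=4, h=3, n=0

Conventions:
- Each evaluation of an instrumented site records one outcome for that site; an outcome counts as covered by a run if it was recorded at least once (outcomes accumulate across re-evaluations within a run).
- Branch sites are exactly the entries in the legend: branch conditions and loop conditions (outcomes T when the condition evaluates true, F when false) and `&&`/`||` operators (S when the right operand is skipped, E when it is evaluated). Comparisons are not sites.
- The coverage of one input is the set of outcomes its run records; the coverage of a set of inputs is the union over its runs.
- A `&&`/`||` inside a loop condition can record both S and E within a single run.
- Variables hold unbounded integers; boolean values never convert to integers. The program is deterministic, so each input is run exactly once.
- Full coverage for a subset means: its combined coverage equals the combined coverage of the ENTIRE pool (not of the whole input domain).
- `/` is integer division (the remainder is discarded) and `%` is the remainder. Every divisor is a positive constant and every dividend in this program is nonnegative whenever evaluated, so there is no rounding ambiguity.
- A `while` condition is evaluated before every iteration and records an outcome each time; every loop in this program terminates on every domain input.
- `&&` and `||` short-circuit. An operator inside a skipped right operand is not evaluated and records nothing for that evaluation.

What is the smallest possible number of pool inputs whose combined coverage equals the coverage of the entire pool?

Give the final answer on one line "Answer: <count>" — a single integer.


input #1, c=5, h=5, n=-2: events B1->T, B2->T, B2->T, B2->T, B2->T, B2->T, B2->F, B4->E, B3->F, B5->F, B6->F, B8->F; outcomes B1=T, B2=T, B2=F, B3=F, B4=E, B5=F, B6=F, B8=F
input #2, c=3, h=3, n=2: events B1->T, B2->T, B2->T, B2->T, B2->T, B2->T, B2->T, B2->F, B4->E, B3->F, B5->F, B6->T, B7->F, B8->F; outcomes B1=T, B2=T, B2=F, B3=F, B4=E, B5=F, B6=T, B7=F, B8=F
input #3, c=7, h=4, n=2: events B1->T, B2->T, B2->T, B2->T, B2->T, B2->T, B2->T, B2->F, B4->E, B3->T, B4->E, B3->F, B5->T, B6->T, ...; outcomes B1=T, B2=T, B2=F, B3=T, B3=F, B4=E, B5=T, B6=T, B7=T, B8=F
input #4, c=5, h=4, n=3: events B1->T, B2->T, B2->T, B2->T, B2->T, B2->T, B2->T, B2->F, B4->E, B3->T, B4->E, B3->F, B5->F, B6->T, ...; outcomes B1=T, B2=T, B2=F, B3=T, B3=F, B4=E, B5=F, B6=T, B7=F, B8=F
input #5, c=4, h=5, n=3: events B1->F, B2->T, B2->T, B2->T, B2->T, B2->T, B2->T, B2->F, B4->E, B3->T, B4->E, B3->F, B5->F, B6->T, ...; outcomes B1=F, B2=T, B2=F, B3=T, B3=F, B4=E, B5=F, B6=T, B7=F, B8=F
input #6, c=5, h=2, n=2: events B1->T, B2->T, B2->T, B2->T, B2->T, B2->T, B2->F, B4->E, B3->F, B5->F, B6->T, B7->F, B8->F; outcomes B1=T, B2=T, B2=F, B3=F, B4=E, B5=F, B6=T, B7=F, B8=F
input #7, c=7, h=2, n=-3: events B1->T, B2->T, B2->T, B2->T, B2->T, B2->T, B2->F, B4->E, B3->F, B5->T, B6->F, B8->F; outcomes B1=T, B2=T, B2=F, B3=F, B4=E, B5=T, B6=F, B8=F
input #8, c=4, h=3, n=0: events B1->F, B2->T, B2->T, B2->T, B2->T, B2->T, B2->F, B4->E, B3->T, B4->E, B3->F, B5->F, B6->T, B7->F, ...; outcomes B1=F, B2=T, B2=F, B3=T, B3=F, B4=E, B5=F, B6=T, B7=F, B8=F
union over all inputs: B1=T, B1=F, B2=T, B2=F, B3=T, B3=F, B4=E, B5=T, B5=F, B6=T, B6=F, B7=T, B7=F, B8=F (14 outcomes)
no size-1 subset reaches all 14 outcomes (best union: 10/14)
no size-2 subset reaches all 14 outcomes (best union: 13/14)
the canonical winner is {1, 3, 5}: size 3, full 14-outcome coverage, earliest index list among size-3 covers
Answer: 3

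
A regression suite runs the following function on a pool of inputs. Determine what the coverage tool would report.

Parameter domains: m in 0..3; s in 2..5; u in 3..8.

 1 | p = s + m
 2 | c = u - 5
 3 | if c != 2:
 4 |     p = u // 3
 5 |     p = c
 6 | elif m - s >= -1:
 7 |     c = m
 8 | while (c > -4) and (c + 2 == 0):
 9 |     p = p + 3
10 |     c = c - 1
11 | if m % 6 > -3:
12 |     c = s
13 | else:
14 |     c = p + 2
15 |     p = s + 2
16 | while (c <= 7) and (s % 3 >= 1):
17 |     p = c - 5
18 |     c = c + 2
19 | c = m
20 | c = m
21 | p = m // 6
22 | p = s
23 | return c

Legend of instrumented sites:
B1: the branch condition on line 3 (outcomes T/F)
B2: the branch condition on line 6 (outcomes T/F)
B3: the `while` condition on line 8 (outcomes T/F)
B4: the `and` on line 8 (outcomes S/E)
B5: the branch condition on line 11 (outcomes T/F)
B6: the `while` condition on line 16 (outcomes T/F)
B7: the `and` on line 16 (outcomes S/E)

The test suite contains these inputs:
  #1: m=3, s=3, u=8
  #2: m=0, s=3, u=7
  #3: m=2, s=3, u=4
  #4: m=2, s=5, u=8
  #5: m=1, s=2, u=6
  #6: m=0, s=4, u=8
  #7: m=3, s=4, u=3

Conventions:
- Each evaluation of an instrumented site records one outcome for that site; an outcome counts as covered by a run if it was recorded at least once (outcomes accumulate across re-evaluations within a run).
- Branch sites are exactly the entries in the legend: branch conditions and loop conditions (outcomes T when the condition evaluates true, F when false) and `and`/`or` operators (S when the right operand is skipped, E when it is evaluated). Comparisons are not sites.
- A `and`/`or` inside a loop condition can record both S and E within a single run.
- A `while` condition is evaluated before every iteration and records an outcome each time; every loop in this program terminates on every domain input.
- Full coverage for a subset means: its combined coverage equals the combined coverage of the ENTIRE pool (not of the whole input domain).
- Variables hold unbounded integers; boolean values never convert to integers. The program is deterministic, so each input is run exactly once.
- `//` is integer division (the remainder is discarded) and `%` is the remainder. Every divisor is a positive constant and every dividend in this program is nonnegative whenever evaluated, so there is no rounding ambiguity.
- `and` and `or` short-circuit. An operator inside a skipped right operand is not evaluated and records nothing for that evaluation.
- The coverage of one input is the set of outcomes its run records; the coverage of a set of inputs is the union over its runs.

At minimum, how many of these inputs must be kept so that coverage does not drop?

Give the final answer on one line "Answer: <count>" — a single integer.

input #1 (m=3, s=3, u=8): events B1->T, B4->E, B3->F, B5->T, B7->E, B6->F; covers B1=T, B3=F, B4=E, B5=T, B6=F, B7=E
input #2 (m=0, s=3, u=7): events B1->F, B2->F, B4->E, B3->F, B5->T, B7->E, B6->F; covers B1=F, B2=F, B3=F, B4=E, B5=T, B6=F, B7=E
input #3 (m=2, s=3, u=4): events B1->T, B4->E, B3->F, B5->T, B7->E, B6->F; covers B1=T, B3=F, B4=E, B5=T, B6=F, B7=E
input #4 (m=2, s=5, u=8): events B1->T, B4->E, B3->F, B5->T, B7->E, B6->T, B7->E, B6->T, B7->S, B6->F; covers B1=T, B3=F, B4=E, B5=T, B6=T, B6=F, B7=S, B7=E
input #5 (m=1, s=2, u=6): events B1->T, B4->E, B3->F, B5->T, B7->E, B6->T, B7->E, B6->T, B7->E, B6->T, B7->S, B6->F; covers B1=T, B3=F, B4=E, B5=T, B6=T, B6=F, B7=S, B7=E
input #6 (m=0, s=4, u=8): events B1->T, B4->E, B3->F, B5->T, B7->E, B6->T, B7->E, B6->T, B7->S, B6->F; covers B1=T, B3=F, B4=E, B5=T, B6=T, B6=F, B7=S, B7=E
input #7 (m=3, s=4, u=3): events B1->T, B4->E, B3->T, B4->E, B3->F, B5->T, B7->E, B6->T, B7->E, B6->T, B7->S, B6->F; covers B1=T, B3=T, B3=F, B4=E, B5=T, B6=T, B6=F, B7=S, B7=E
pool-wide coverage (11 outcomes): B1=T, B1=F, B2=F, B3=T, B3=F, B4=E, B5=T, B6=T, B6=F, B7=S, B7=E
every size-1 subset falls short of the 11 outcomes (best: 9/11)
at size 2, {2, 7} reaches all 11 outcomes; every lexicographically earlier size-2 subset fails

Answer: 2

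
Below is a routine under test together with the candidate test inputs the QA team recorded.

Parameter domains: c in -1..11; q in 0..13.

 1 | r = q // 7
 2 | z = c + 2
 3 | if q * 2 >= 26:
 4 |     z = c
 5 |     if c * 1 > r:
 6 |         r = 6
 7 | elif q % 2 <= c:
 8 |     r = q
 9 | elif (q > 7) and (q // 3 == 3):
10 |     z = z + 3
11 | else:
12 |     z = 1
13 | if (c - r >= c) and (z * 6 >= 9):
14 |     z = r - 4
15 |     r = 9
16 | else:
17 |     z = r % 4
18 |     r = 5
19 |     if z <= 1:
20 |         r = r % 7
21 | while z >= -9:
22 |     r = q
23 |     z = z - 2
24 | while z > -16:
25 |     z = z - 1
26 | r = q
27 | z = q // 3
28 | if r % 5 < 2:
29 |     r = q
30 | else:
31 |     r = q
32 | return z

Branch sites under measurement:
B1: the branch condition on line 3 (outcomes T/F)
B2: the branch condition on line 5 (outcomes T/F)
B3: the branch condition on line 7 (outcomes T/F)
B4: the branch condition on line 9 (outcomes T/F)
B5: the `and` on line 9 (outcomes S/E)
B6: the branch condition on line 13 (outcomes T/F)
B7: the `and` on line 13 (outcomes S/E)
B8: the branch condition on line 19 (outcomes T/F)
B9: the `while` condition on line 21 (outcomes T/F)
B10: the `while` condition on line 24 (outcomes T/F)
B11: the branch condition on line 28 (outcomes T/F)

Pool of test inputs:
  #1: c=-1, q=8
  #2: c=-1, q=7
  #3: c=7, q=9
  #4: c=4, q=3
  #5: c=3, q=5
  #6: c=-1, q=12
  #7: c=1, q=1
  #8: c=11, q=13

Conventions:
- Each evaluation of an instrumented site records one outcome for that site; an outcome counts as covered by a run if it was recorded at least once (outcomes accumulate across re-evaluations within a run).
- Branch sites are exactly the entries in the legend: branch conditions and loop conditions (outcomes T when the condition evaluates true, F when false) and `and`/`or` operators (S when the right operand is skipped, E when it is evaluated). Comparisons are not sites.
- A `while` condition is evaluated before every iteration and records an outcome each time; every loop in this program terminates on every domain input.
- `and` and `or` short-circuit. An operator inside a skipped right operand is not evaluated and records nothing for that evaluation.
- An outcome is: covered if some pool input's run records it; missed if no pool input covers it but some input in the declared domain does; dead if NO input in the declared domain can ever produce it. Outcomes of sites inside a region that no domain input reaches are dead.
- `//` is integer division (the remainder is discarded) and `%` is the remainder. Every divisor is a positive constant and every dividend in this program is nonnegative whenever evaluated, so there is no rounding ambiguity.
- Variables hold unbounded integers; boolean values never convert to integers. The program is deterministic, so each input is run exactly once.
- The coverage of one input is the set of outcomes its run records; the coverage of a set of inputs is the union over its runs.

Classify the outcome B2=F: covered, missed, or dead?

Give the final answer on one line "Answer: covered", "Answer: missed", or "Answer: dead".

no pool input records B2=F
but domain input (c=-1, q=13) does record it -> reachable, so missed

Answer: missed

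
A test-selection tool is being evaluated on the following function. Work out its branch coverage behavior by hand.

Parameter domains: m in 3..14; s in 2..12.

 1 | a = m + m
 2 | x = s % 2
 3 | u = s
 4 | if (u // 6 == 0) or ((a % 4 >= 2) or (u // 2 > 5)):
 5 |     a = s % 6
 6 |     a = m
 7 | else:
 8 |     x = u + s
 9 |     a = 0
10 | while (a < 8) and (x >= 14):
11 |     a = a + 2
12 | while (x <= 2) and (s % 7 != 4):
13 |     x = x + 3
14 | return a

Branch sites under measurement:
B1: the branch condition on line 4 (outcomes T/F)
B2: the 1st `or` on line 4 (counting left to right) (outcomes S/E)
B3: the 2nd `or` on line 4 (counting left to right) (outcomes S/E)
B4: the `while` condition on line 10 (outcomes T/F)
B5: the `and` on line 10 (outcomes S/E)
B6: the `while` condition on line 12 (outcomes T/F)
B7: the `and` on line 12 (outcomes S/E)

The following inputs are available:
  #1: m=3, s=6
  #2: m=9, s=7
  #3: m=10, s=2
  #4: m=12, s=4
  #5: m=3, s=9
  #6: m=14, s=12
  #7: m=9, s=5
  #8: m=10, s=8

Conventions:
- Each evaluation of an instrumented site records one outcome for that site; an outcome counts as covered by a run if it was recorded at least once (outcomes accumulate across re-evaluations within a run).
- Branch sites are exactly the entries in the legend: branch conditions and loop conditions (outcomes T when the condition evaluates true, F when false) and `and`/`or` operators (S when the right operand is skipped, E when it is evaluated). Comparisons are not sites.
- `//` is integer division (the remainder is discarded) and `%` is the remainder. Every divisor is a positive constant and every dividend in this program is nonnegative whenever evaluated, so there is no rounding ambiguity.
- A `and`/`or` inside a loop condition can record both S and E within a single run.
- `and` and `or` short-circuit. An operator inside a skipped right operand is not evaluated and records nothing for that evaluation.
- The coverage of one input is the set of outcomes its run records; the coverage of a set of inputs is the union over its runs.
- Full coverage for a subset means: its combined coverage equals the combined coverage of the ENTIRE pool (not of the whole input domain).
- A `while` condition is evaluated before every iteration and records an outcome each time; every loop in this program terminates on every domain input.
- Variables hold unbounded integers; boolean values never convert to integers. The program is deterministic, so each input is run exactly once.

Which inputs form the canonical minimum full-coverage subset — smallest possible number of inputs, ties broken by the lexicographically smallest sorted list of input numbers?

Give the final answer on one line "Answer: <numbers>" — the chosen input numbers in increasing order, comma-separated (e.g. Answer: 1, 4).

#1 (m=3, s=6) -> B2->E, B3->S, B1->T, B5->E, B4->F, B7->E, B6->T, B7->S, B6->F; covered: B1=T, B2=E, B3=S, B4=F, B5=E, B6=T, B6=F, B7=S, B7=E
#2 (m=9, s=7) -> B2->E, B3->S, B1->T, B5->S, B4->F, B7->E, B6->T, B7->S, B6->F; covered: B1=T, B2=E, B3=S, B4=F, B5=S, B6=T, B6=F, B7=S, B7=E
#3 (m=10, s=2) -> B2->S, B1->T, B5->S, B4->F, B7->E, B6->T, B7->S, B6->F; covered: B1=T, B2=S, B4=F, B5=S, B6=T, B6=F, B7=S, B7=E
#4 (m=12, s=4) -> B2->S, B1->T, B5->S, B4->F, B7->E, B6->F; covered: B1=T, B2=S, B4=F, B5=S, B6=F, B7=E
#5 (m=3, s=9) -> B2->E, B3->S, B1->T, B5->E, B4->F, B7->E, B6->T, B7->S, B6->F; covered: B1=T, B2=E, B3=S, B4=F, B5=E, B6=T, B6=F, B7=S, B7=E
#6 (m=14, s=12) -> B2->E, B3->E, B1->T, B5->S, B4->F, B7->E, B6->T, B7->S, B6->F; covered: B1=T, B2=E, B3=E, B4=F, B5=S, B6=T, B6=F, B7=S, B7=E
#7 (m=9, s=5) -> B2->S, B1->T, B5->S, B4->F, B7->E, B6->T, B7->S, B6->F; covered: B1=T, B2=S, B4=F, B5=S, B6=T, B6=F, B7=S, B7=E
#8 (m=10, s=8) -> B2->E, B3->E, B1->F, B5->E, B4->T, B5->E, B4->T, B5->E, B4->T, B5->E, B4->T, B5->S, B4->F, B7->S, ...; covered: B1=F, B2=E, B3=E, B4=T, B4=F, B5=S, B5=E, B6=F, B7=S
together the pool reaches 14 outcomes: B1=T, B1=F, B2=S, B2=E, B3=S, B3=E, B4=T, B4=F, B5=S, B5=E, B6=T, B6=F, B7=S, B7=E
size 1 is not enough: best union over all size-1 subsets is 9/14
size 2 is not enough: best union over all size-2 subsets is 13/14
inputs {1, 3, 8} (size 3) cover everything; no size-3 subset with a lexicographically smaller index list covers all 14

Answer: 1, 3, 8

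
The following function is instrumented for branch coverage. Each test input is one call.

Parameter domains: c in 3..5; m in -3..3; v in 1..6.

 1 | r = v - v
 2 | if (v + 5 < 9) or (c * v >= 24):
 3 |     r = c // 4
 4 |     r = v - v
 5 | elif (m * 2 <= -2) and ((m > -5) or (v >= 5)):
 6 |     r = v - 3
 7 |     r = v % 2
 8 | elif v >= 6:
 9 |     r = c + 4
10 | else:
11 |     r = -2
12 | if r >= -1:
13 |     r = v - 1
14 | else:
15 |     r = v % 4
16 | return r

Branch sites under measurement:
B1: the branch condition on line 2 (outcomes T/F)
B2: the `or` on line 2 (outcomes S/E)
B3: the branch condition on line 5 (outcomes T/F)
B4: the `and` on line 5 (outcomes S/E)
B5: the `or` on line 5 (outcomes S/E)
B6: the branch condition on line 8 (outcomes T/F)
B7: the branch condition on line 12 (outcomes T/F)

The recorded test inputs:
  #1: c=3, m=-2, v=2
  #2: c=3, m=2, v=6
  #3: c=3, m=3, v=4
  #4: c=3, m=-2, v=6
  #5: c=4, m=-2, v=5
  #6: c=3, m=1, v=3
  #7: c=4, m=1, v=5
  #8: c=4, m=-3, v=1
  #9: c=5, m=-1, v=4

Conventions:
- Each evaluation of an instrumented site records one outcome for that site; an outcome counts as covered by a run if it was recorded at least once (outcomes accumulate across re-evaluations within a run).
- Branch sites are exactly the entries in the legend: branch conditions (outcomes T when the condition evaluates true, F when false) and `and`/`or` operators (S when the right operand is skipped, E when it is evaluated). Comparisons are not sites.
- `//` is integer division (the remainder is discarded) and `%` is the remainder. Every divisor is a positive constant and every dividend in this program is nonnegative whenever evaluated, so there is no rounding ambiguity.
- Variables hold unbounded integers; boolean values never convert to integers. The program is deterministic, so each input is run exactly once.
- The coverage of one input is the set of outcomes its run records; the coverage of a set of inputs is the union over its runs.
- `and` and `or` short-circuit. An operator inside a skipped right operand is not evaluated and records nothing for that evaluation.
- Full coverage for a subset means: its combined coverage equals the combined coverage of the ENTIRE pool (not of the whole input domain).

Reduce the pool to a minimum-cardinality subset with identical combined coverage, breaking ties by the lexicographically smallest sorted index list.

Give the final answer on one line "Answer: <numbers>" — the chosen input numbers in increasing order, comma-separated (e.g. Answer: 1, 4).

input #1, c=3, m=-2, v=2: events B2->S, B1->T, B7->T; outcomes B1=T, B2=S, B7=T
input #2, c=3, m=2, v=6: events B2->E, B1->F, B4->S, B3->F, B6->T, B7->T; outcomes B1=F, B2=E, B3=F, B4=S, B6=T, B7=T
input #3, c=3, m=3, v=4: events B2->E, B1->F, B4->S, B3->F, B6->F, B7->F; outcomes B1=F, B2=E, B3=F, B4=S, B6=F, B7=F
input #4, c=3, m=-2, v=6: events B2->E, B1->F, B4->E, B5->S, B3->T, B7->T; outcomes B1=F, B2=E, B3=T, B4=E, B5=S, B7=T
input #5, c=4, m=-2, v=5: events B2->E, B1->F, B4->E, B5->S, B3->T, B7->T; outcomes B1=F, B2=E, B3=T, B4=E, B5=S, B7=T
input #6, c=3, m=1, v=3: events B2->S, B1->T, B7->T; outcomes B1=T, B2=S, B7=T
input #7, c=4, m=1, v=5: events B2->E, B1->F, B4->S, B3->F, B6->F, B7->F; outcomes B1=F, B2=E, B3=F, B4=S, B6=F, B7=F
input #8, c=4, m=-3, v=1: events B2->S, B1->T, B7->T; outcomes B1=T, B2=S, B7=T
input #9, c=5, m=-1, v=4: events B2->E, B1->F, B4->E, B5->S, B3->T, B7->T; outcomes B1=F, B2=E, B3=T, B4=E, B5=S, B7=T
together the pool reaches 13 outcomes: B1=T, B1=F, B2=S, B2=E, B3=T, B3=F, B4=S, B4=E, B5=S, B6=T, B6=F, B7=T, B7=F
checked all size-1 subsets: none covers 13 outcomes (max 6/13)
checked all size-2 subsets: none covers 13 outcomes (max 10/13)
checked all size-3 subsets: none covers 13 outcomes (max 12/13)
size 4: inputs {1, 2, 3, 4} cover all 13 outcomes, and no lexicographically smaller subset of this size does

Answer: 1, 2, 3, 4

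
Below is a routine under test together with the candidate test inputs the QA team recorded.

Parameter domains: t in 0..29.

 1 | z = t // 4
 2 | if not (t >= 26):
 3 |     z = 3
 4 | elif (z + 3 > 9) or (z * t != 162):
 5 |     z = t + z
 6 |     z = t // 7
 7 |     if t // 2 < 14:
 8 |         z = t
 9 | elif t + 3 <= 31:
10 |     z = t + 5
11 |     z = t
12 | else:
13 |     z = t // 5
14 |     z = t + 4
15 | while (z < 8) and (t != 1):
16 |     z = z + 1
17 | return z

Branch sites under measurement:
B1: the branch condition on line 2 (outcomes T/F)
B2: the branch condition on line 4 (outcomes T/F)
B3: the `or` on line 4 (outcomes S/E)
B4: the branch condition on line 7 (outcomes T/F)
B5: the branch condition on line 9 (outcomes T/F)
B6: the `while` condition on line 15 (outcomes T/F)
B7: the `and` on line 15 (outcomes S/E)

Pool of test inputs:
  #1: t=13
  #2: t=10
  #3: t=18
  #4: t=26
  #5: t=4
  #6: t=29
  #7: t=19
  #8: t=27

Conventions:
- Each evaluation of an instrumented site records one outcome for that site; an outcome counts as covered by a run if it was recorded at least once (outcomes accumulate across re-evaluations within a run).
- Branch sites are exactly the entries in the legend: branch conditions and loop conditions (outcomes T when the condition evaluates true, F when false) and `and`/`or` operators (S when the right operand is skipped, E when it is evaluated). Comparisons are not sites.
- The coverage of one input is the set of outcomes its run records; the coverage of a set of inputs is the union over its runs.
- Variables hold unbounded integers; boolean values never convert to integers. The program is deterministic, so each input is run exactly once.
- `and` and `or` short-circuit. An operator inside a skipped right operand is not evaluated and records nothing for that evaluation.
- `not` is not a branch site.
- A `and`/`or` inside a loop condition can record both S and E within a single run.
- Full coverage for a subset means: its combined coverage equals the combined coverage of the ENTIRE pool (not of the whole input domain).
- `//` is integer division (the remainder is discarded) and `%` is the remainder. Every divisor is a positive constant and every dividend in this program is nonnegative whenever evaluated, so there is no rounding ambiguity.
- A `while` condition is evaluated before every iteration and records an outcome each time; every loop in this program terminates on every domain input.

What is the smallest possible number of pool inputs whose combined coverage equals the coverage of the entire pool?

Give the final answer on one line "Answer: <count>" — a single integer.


test 1 (t=13) fires B1->T, B7->E, B6->T, B7->E, B6->T, B7->E, B6->T, B7->E, B6->T, B7->E, B6->T, B7->S, B6->F; hits B1=T, B6=T, B6=F, B7=S, B7=E
test 2 (t=10) fires B1->T, B7->E, B6->T, B7->E, B6->T, B7->E, B6->T, B7->E, B6->T, B7->E, B6->T, B7->S, B6->F; hits B1=T, B6=T, B6=F, B7=S, B7=E
test 3 (t=18) fires B1->T, B7->E, B6->T, B7->E, B6->T, B7->E, B6->T, B7->E, B6->T, B7->E, B6->T, B7->S, B6->F; hits B1=T, B6=T, B6=F, B7=S, B7=E
test 4 (t=26) fires B1->F, B3->E, B2->T, B4->T, B7->S, B6->F; hits B1=F, B2=T, B3=E, B4=T, B6=F, B7=S
test 5 (t=4) fires B1->T, B7->E, B6->T, B7->E, B6->T, B7->E, B6->T, B7->E, B6->T, B7->E, B6->T, B7->S, B6->F; hits B1=T, B6=T, B6=F, B7=S, B7=E
test 6 (t=29) fires B1->F, B3->S, B2->T, B4->F, B7->E, B6->T, B7->E, B6->T, B7->E, B6->T, B7->E, B6->T, B7->S, B6->F; hits B1=F, B2=T, B3=S, B4=F, B6=T, B6=F, B7=S, B7=E
test 7 (t=19) fires B1->T, B7->E, B6->T, B7->E, B6->T, B7->E, B6->T, B7->E, B6->T, B7->E, B6->T, B7->S, B6->F; hits B1=T, B6=T, B6=F, B7=S, B7=E
test 8 (t=27) fires B1->F, B3->E, B2->F, B5->T, B7->S, B6->F; hits B1=F, B2=F, B3=E, B5=T, B6=F, B7=S
together the pool reaches 13 outcomes: B1=T, B1=F, B2=T, B2=F, B3=S, B3=E, B4=T, B4=F, B5=T, B6=T, B6=F, B7=S, B7=E
no size-1 subset reaches all 13 outcomes (best union: 8/13)
no size-2 subset reaches all 13 outcomes (best union: 11/13)
no size-3 subset reaches all 13 outcomes (best union: 12/13)
at size 4, {1, 4, 6, 8} reaches all 13 outcomes; every lexicographically earlier size-4 subset fails
Answer: 4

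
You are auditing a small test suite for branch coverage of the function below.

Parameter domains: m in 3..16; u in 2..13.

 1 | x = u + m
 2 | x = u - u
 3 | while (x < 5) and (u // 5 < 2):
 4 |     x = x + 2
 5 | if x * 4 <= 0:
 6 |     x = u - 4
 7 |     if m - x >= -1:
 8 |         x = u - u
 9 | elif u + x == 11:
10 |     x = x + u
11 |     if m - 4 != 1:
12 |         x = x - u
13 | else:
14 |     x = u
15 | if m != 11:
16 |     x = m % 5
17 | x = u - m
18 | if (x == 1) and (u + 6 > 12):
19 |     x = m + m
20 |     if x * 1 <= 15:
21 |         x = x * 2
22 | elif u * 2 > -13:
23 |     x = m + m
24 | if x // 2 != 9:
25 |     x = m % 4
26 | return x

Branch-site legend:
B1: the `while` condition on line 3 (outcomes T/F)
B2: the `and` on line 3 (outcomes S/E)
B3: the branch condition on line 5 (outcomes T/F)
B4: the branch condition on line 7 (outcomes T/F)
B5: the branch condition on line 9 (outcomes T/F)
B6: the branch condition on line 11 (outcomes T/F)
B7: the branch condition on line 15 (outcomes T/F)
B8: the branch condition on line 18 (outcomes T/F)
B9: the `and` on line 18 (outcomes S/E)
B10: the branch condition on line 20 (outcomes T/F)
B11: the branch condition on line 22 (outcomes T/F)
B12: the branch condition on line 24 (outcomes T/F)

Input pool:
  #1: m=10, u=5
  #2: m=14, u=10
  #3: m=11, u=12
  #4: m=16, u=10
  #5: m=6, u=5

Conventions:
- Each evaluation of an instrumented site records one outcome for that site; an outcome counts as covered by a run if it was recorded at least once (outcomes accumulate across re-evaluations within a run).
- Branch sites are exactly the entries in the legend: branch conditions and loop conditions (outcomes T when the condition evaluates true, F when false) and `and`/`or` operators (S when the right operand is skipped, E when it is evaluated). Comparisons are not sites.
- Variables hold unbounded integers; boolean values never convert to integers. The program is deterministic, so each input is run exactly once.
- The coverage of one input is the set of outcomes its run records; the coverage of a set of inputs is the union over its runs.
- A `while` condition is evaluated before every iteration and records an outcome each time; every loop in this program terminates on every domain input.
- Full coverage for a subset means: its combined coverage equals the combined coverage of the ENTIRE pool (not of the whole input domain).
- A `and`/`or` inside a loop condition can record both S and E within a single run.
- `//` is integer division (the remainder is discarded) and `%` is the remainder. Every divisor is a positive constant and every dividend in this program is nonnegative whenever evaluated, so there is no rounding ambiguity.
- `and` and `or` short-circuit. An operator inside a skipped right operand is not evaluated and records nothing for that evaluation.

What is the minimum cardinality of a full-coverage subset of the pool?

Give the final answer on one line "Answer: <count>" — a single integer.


input #1 (m=10, u=5): events B2->E, B1->T, B2->E, B1->T, B2->E, B1->T, B2->S, B1->F, B3->F, B5->T, B6->T, B7->T, B9->S, B8->F, ...; covers B1=T, B1=F, B2=S, B2=E, B3=F, B5=T, B6=T, B7=T, B8=F, B9=S, B11=T, B12=T
input #2 (m=14, u=10): events B2->E, B1->F, B3->T, B4->T, B7->T, B9->S, B8->F, B11->T, B12->T; covers B1=F, B2=E, B3=T, B4=T, B7=T, B8=F, B9=S, B11=T, B12=T
input #3 (m=11, u=12): events B2->E, B1->F, B3->T, B4->T, B7->F, B9->E, B8->T, B10->F, B12->T; covers B1=F, B2=E, B3=T, B4=T, B7=F, B8=T, B9=E, B10=F, B12=T
input #4 (m=16, u=10): events B2->E, B1->F, B3->T, B4->T, B7->T, B9->S, B8->F, B11->T, B12->T; covers B1=F, B2=E, B3=T, B4=T, B7=T, B8=F, B9=S, B11=T, B12=T
input #5 (m=6, u=5): events B2->E, B1->T, B2->E, B1->T, B2->E, B1->T, B2->S, B1->F, B3->F, B5->T, B6->T, B7->T, B9->S, B8->F, ...; covers B1=T, B1=F, B2=S, B2=E, B3=F, B5=T, B6=T, B7=T, B8=F, B9=S, B11=T, B12=T
the full pool covers 18 outcomes: B1=T, B1=F, B2=S, B2=E, B3=T, B3=F, B4=T, B5=T, B6=T, B7=T, B7=F, B8=T, B8=F, B9=S, B9=E, B10=F, B11=T, B12=T
size 1 is not enough: best union over all size-1 subsets is 12/18
the canonical winner is {1, 3}: size 2, full 18-outcome coverage, earliest index list among size-2 covers
Answer: 2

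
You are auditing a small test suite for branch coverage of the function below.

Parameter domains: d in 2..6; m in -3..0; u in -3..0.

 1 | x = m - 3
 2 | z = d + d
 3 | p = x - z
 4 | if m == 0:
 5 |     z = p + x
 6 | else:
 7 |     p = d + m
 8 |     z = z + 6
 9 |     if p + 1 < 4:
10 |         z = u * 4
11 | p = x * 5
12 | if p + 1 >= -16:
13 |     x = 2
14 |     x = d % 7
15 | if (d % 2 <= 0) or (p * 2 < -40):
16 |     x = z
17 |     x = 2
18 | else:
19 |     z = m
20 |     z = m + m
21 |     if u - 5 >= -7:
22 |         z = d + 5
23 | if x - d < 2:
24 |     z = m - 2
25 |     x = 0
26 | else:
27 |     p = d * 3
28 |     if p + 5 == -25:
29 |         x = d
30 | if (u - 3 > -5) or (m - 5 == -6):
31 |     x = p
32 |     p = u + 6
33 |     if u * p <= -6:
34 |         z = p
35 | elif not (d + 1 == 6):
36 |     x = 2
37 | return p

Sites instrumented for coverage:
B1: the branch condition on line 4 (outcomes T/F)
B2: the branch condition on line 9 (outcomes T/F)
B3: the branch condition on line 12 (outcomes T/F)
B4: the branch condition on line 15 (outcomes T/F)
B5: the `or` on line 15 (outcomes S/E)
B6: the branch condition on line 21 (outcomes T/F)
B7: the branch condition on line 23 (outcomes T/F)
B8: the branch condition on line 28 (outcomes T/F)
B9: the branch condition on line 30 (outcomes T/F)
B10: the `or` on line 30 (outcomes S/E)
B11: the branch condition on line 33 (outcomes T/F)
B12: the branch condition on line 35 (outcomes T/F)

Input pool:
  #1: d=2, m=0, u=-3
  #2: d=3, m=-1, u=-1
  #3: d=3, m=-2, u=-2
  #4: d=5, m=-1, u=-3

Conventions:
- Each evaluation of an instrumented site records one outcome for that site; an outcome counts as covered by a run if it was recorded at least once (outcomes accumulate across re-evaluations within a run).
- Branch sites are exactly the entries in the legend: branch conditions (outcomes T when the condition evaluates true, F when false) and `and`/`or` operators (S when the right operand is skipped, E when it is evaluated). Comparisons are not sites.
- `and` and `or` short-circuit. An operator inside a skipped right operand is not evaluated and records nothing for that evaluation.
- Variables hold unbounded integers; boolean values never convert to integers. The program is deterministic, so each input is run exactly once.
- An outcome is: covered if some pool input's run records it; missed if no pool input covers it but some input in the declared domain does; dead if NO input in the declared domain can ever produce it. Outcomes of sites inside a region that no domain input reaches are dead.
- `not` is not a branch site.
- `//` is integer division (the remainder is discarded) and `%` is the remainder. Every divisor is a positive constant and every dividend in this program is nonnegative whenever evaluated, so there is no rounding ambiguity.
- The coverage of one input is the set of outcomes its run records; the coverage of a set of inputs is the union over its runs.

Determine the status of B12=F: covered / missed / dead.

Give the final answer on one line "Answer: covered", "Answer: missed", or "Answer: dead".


no pool input records B12=F
but domain input (d=5, m=-3, u=-3) does record it -> reachable, so missed
Answer: missed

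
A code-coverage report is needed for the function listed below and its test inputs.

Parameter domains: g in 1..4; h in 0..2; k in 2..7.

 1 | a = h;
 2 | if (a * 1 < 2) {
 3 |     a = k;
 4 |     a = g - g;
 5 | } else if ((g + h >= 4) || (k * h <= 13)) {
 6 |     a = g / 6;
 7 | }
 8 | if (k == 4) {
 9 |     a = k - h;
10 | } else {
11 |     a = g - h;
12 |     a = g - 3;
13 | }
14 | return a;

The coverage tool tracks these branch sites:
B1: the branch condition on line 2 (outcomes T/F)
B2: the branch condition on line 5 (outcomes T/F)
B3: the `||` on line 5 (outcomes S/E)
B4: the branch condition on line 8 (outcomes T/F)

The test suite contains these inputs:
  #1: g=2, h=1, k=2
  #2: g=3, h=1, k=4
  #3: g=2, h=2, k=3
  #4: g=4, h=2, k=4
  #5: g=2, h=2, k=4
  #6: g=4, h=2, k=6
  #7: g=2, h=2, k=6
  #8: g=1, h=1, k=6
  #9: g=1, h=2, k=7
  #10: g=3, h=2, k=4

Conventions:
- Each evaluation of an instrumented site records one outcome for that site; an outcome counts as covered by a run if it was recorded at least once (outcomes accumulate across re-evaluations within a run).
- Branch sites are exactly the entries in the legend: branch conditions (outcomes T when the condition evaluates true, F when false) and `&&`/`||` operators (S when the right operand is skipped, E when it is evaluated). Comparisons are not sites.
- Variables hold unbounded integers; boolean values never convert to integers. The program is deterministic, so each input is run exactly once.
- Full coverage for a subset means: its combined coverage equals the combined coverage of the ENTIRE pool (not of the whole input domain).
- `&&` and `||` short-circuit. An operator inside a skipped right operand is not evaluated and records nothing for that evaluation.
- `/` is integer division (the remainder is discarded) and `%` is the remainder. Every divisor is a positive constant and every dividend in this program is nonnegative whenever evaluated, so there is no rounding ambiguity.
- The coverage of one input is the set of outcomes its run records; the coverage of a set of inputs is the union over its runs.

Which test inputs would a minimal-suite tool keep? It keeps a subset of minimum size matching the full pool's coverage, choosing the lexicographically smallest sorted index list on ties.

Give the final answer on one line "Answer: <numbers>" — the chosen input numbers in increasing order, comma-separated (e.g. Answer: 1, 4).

#1 (g=2, h=1, k=2) -> B1->T, B4->F; covered: B1=T, B4=F
#2 (g=3, h=1, k=4) -> B1->T, B4->T; covered: B1=T, B4=T
#3 (g=2, h=2, k=3) -> B1->F, B3->S, B2->T, B4->F; covered: B1=F, B2=T, B3=S, B4=F
#4 (g=4, h=2, k=4) -> B1->F, B3->S, B2->T, B4->T; covered: B1=F, B2=T, B3=S, B4=T
#5 (g=2, h=2, k=4) -> B1->F, B3->S, B2->T, B4->T; covered: B1=F, B2=T, B3=S, B4=T
#6 (g=4, h=2, k=6) -> B1->F, B3->S, B2->T, B4->F; covered: B1=F, B2=T, B3=S, B4=F
#7 (g=2, h=2, k=6) -> B1->F, B3->S, B2->T, B4->F; covered: B1=F, B2=T, B3=S, B4=F
#8 (g=1, h=1, k=6) -> B1->T, B4->F; covered: B1=T, B4=F
#9 (g=1, h=2, k=7) -> B1->F, B3->E, B2->F, B4->F; covered: B1=F, B2=F, B3=E, B4=F
#10 (g=3, h=2, k=4) -> B1->F, B3->S, B2->T, B4->T; covered: B1=F, B2=T, B3=S, B4=T
pool-wide coverage (8 outcomes): B1=T, B1=F, B2=T, B2=F, B3=S, B3=E, B4=T, B4=F
every size-1 subset falls short of the 8 outcomes (best: 4/8)
every size-2 subset falls short of the 8 outcomes (best: 7/8)
the canonical winner is {1, 4, 9}: size 3, full 8-outcome coverage, earliest index list among size-3 covers

Answer: 1, 4, 9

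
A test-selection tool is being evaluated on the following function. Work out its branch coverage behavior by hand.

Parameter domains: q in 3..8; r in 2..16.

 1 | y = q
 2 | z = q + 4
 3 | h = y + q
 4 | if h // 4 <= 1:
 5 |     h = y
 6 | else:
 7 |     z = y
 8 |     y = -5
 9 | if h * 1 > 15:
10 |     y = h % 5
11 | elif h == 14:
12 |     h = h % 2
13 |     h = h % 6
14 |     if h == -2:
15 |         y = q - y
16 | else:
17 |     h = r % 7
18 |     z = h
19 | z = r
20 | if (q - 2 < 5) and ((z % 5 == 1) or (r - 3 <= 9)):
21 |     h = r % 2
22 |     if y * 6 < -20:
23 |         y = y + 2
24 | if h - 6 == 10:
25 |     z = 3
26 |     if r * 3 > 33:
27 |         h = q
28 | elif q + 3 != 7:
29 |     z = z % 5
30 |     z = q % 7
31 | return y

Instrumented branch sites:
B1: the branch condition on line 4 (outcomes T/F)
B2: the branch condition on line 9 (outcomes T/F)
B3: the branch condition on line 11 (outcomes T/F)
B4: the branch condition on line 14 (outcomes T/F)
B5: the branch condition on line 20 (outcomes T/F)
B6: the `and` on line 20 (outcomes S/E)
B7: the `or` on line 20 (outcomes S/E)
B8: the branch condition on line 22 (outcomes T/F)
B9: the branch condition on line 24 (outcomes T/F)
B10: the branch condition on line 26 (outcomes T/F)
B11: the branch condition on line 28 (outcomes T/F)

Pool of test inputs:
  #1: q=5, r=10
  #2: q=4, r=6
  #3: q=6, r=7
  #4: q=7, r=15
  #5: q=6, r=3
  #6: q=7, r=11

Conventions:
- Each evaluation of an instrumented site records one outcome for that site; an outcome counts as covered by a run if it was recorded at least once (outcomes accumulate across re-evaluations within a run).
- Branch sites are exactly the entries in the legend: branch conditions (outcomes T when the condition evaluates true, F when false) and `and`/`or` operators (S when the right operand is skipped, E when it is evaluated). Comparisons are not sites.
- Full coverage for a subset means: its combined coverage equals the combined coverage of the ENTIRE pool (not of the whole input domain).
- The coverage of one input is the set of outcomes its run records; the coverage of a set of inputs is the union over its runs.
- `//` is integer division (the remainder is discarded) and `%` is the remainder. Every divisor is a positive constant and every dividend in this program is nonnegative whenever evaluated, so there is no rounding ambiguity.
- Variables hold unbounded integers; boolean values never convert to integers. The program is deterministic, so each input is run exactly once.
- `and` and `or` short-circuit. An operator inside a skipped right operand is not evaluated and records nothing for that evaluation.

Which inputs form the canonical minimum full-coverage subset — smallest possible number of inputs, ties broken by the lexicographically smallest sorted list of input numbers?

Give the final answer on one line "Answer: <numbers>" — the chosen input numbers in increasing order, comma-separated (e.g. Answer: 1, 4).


input #1 (q=5, r=10): events B1->F, B2->F, B3->F, B6->E, B7->E, B5->T, B8->T, B9->F, B11->T; covers B1=F, B2=F, B3=F, B5=T, B6=E, B7=E, B8=T, B9=F, B11=T
input #2 (q=4, r=6): events B1->F, B2->F, B3->F, B6->E, B7->S, B5->T, B8->T, B9->F, B11->F; covers B1=F, B2=F, B3=F, B5=T, B6=E, B7=S, B8=T, B9=F, B11=F
input #3 (q=6, r=7): events B1->F, B2->F, B3->F, B6->E, B7->E, B5->T, B8->T, B9->F, B11->T; covers B1=F, B2=F, B3=F, B5=T, B6=E, B7=E, B8=T, B9=F, B11=T
input #4 (q=7, r=15): events B1->F, B2->F, B3->T, B4->F, B6->S, B5->F, B9->F, B11->T; covers B1=F, B2=F, B3=T, B4=F, B5=F, B6=S, B9=F, B11=T
input #5 (q=6, r=3): events B1->F, B2->F, B3->F, B6->E, B7->E, B5->T, B8->T, B9->F, B11->T; covers B1=F, B2=F, B3=F, B5=T, B6=E, B7=E, B8=T, B9=F, B11=T
input #6 (q=7, r=11): events B1->F, B2->F, B3->T, B4->F, B6->S, B5->F, B9->F, B11->T; covers B1=F, B2=F, B3=T, B4=F, B5=F, B6=S, B9=F, B11=T
together the pool reaches 15 outcomes: B1=F, B2=F, B3=T, B3=F, B4=F, B5=T, B5=F, B6=S, B6=E, B7=S, B7=E, B8=T, B9=F, B11=T, B11=F
checked all size-1 subsets: none covers 15 outcomes (max 9/15)
checked all size-2 subsets: none covers 15 outcomes (max 14/15)
inputs {1, 2, 4} (size 3) cover everything; no size-3 subset with a lexicographically smaller index list covers all 15
Answer: 1, 2, 4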